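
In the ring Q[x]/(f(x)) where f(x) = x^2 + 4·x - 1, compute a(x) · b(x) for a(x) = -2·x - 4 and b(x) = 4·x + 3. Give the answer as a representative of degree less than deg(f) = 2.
a · b ≡ 10·x - 20 (mod f(x))

First multiply in Q[x] without reducing: a · b = -8·x^2 - 22·x - 12. Now divide by f(x) = x^2 + 4·x - 1, eliminating the leading term at each step:
  leading term -8·x^2: subtract (-8)·f(x) = -8·x^2 - 32·x + 8, leaving 10·x - 20
The degree is now < 2, so this is the remainder. Hence a · b ≡ 10·x - 20 in Q[x]/(f).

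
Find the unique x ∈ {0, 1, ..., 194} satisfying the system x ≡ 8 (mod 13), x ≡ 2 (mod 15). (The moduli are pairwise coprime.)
x ≡ 47 (mod 195); the representative in [0, 195) is 47

The moduli 13, 15 are pairwise coprime, so by the CRT there is a unique solution mod 13·15 = 195.
Solve by successive substitution. Start with x ≡ 8 (mod 13).
  Combine with x ≡ 2 (mod 15): write x = 8 + 13·t and require 8 + 13·t ≡ 2 (mod 15), i.e. 13·t ≡ 2 − 8 ≡ 9 (mod 15). Since 13^(−1) ≡ 7 (mod 15), t ≡ 7·9 ≡ 3 (mod 15). So x ≡ 8 + 13·3 = 47 (mod 195).
Unique solution in [0, 195): x = 47.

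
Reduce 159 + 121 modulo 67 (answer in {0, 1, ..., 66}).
12

Reduce the summands first: 159 ≡ 25, 121 ≡ 54 (mod 67), so 159 + 121 ≡ 25 + 54 (mod 67). 25 + 54 = 79; 79 = 1·67 + 12, so (159 + 121) mod 67 = 12.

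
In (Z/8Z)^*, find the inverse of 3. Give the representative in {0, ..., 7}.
3^(−1) ≡ 3 (mod 8)

Apply the extended Euclidean algorithm to (8, 3), tracking rows (r, s, t) with s·8 + t·3 = r. Each division r_prev = q·r_cur + r_new produces the new row as (previous row) − q·(current row):
  row A: (8, 1, 0)   [1·8 + 0·3 = 8]
  row B: (3, 0, 1)   [0·8 + 1·3 = 3]
  8 = 2·3 + 2   → row C = row A − 2·row B = (2, 1, −2)   [check: 1·8 − 2·3 = 2]
  3 = 1·2 + 1   → row D = row B − 1·row C = (1, −1, 3)   [check: −1·8 + 3·3 = 1]
  2 = 2·1 + 0   → remainder 0, stop. gcd = 1 (last nonzero row D).
The gcd is 1, so 3 is invertible mod 8. The last nonzero row gives −1·8 + 3·3 = 1, so t = 3. So 3^(−1) ≡ 3 (mod 8). Verify: 3 · 3 = 9 ≡ 1 (mod 8). ✓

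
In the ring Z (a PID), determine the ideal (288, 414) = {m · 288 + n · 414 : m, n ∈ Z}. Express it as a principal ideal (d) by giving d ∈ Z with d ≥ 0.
In the PID Z, (a, b) is generated by gcd(a, b). Compute gcd(414, 288) with the extended Euclidean algorithm, tracking rows (r, s, t) with s·414 + t·288 = r:
  row A: (414, 1, 0)   [1·414 + 0·288 = 414]
  row B: (288, 0, 1)   [0·414 + 1·288 = 288]
  414 = 1·288 + 126   → row C = row A − 1·row B = (126, 1, −1)   [check: 1·414 − 1·288 = 126]
  288 = 2·126 + 36   → row D = row B − 2·row C = (36, −2, 3)   [check: −2·414 + 3·288 = 36]
  126 = 3·36 + 18   → row E = row C − 3·row D = (18, 7, −10)   [check: 7·414 − 10·288 = 18]
  36 = 2·18 + 0   → remainder 0, stop. gcd = 18 (last nonzero row E).
So gcd(288, 414) = 18, with Bézout identity 7·414 − 10·288 = 18. Containment (⊇): the Bézout identity exhibits 18 as an element of (288, 414), giving (18) ⊆ (288, 414). Containment (⊆): since 18 | 288 and 18 | 414 (288 = 18·16, 414 = 18·23), every Z-linear combination of 288 and 414 is divisible by 18, so (288, 414) ⊆ (18). Therefore (288, 414) = (18), d = 18.

Final answer: (288, 414) = (18); d = 18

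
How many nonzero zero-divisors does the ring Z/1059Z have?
In Z/1059Z each nonzero element is either a unit (gcd with 1059 is 1) or a zero-divisor (gcd > 1). The number of units is φ(1059): factorise 1059 = 3 · 353, so φ(1059) = (3 − 1) · (353 − 1) = 2 · 352 = 704. The nonzero elements number 1059 − 1 = 1058. Hence the nonzero zero-divisors number 1058 − 704 = 354.

Final answer: Z/1059Z has 354 nonzero zero-divisors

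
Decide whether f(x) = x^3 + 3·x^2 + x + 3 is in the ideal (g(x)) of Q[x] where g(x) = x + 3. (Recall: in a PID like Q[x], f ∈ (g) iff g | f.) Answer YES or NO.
In Q[x] the ideal (g) consists of all multiples of g, so f ∈ (g) iff g | f, i.e. iff the remainder of f on division by g is 0. Divide f by g (g is monic, so eliminate the leading term of the running remainder at each step):
  leading term x^3: subtract (x^2)·g(x) = x^3 + 3·x^2, leaving x + 3
  leading term x: subtract (1)·g(x) = x + 3, leaving 0
The remainder is 0, so f(x) = g(x) · h(x) with h(x) = x^2 + 1. Hence g | f, i.e. f ∈ (g).

Final answer: YES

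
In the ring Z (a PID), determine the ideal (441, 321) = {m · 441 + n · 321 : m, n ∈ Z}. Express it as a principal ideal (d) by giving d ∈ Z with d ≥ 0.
In the PID Z, (a, b) is generated by gcd(a, b). Compute gcd(441, 321) with the extended Euclidean algorithm, tracking rows (r, s, t) with s·441 + t·321 = r:
  row A: (441, 1, 0)   [1·441 + 0·321 = 441]
  row B: (321, 0, 1)   [0·441 + 1·321 = 321]
  441 = 1·321 + 120   → row C = row A − 1·row B = (120, 1, −1)   [check: 1·441 − 1·321 = 120]
  321 = 2·120 + 81   → row D = row B − 2·row C = (81, −2, 3)   [check: −2·441 + 3·321 = 81]
  120 = 1·81 + 39   → row E = row C − 1·row D = (39, 3, −4)   [check: 3·441 − 4·321 = 39]
  81 = 2·39 + 3   → row F = row D − 2·row E = (3, −8, 11)   [check: −8·441 + 11·321 = 3]
  39 = 13·3 + 0   → remainder 0, stop. gcd = 3 (last nonzero row F).
So gcd(441, 321) = 3, with Bézout identity −8·441 + 11·321 = 3. Containment (⊇): the Bézout identity exhibits 3 as an element of (441, 321), giving (3) ⊆ (441, 321). Containment (⊆): since 3 | 441 and 3 | 321 (441 = 3·147, 321 = 3·107), every Z-linear combination of 441 and 321 is divisible by 3, so (441, 321) ⊆ (3). Therefore (441, 321) = (3), d = 3.

Final answer: (441, 321) = (3); d = 3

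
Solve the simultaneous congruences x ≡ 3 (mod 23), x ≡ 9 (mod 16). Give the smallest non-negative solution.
x ≡ 233 (mod 368); the representative in [0, 368) is 233

The moduli 23, 16 are pairwise coprime, so by the CRT there is a unique solution mod 23·16 = 368.
Solve by successive substitution. Start with x ≡ 3 (mod 23).
  Combine with x ≡ 9 (mod 16): write x = 3 + 23·t and require 3 + 23·t ≡ 9 (mod 16), i.e. 23·t ≡ 9 − 3 ≡ 6 (mod 16). Since 23^(−1) ≡ 7 (mod 16) (23 ≡ 7 (mod 16)), t ≡ 7·6 ≡ 10 (mod 16). So x ≡ 3 + 23·10 = 233 (mod 368).
Unique solution in [0, 368): x = 233.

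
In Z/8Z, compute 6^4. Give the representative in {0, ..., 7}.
Use repeated squaring. Binary(4) = 100. Walk through the bits of the exponent 4 left-to-right: at each bit after the leading one, square the running value, then multiply by 6 if the bit is 1 (always reducing mod 8):
  bit 1 = 1 (leading): start with 6.
  bit 2 = 0: square 6^2 = 36 ≡ 4 (mod 8).
  bit 3 = 0: square 4^2 = 16 ≡ 0 (mod 8).
Final value: 6^4 ≡ 0 (mod 8).

Final answer: 0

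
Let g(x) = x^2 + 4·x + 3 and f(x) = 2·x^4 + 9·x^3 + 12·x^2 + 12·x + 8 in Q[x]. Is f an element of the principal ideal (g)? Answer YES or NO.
NO

In Q[x] the ideal (g) consists of all multiples of g, so f ∈ (g) iff g | f, i.e. iff the remainder of f on division by g is 0. Divide f by g (g is monic, so eliminate the leading term of the running remainder at each step):
  leading term 2·x^4: subtract (2·x^2)·g(x) = 2·x^4 + 8·x^3 + 6·x^2, leaving x^3 + 6·x^2 + 12·x + 8
  leading term x^3: subtract (x)·g(x) = x^3 + 4·x^2 + 3·x, leaving 2·x^2 + 9·x + 8
  leading term 2·x^2: subtract (2)·g(x) = 2·x^2 + 8·x + 6, leaving x + 2
The remainder r(x) = x + 2 ≠ 0 (and deg r < deg g), so g ∤ f, i.e. f ∉ (g).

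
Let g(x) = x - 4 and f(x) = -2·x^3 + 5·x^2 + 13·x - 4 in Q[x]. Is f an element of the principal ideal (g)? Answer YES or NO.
YES

In Q[x] the ideal (g) consists of all multiples of g, so f ∈ (g) iff g | f, i.e. iff the remainder of f on division by g is 0. Divide f by g (g is monic, so eliminate the leading term of the running remainder at each step):
  leading term -2·x^3: subtract (-2·x^2)·g(x) = -2·x^3 + 8·x^2, leaving -3·x^2 + 13·x - 4
  leading term -3·x^2: subtract (-3·x)·g(x) = -3·x^2 + 12·x, leaving x - 4
  leading term x: subtract (1)·g(x) = x - 4, leaving 0
The remainder is 0, so f(x) = g(x) · h(x) with h(x) = -2·x^2 - 3·x + 1. Hence g | f, i.e. f ∈ (g).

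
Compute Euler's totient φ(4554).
φ is multiplicative, with φ(p^e) = p^e − p^(e−1). Factorise 4554 = 2 · 3^2 · 11 · 23. Then
  φ(4554) = (2 − 1) · (3^2 − 3^1) · (11 − 1) · (23 − 1) = 1 · 6 · 10 · 22 = 1320.

Final answer: φ(4554) = 1320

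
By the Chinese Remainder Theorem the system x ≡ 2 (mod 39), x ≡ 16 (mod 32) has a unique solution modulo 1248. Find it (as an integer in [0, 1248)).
The moduli 39, 32 are pairwise coprime, so by the CRT there is a unique solution mod 39·32 = 1248.
Solve by successive substitution. Start with x ≡ 2 (mod 39).
  Combine with x ≡ 16 (mod 32): write x = 2 + 39·t and require 2 + 39·t ≡ 16 (mod 32), i.e. 39·t ≡ 16 − 2 ≡ 14 (mod 32). Since 39^(−1) ≡ 23 (mod 32) (39 ≡ 7 (mod 32)), t ≡ 23·14 ≡ 2 (mod 32). So x ≡ 2 + 39·2 = 80 (mod 1248).
Unique solution in [0, 1248): x = 80.

Final answer: x ≡ 80 (mod 1248); the representative in [0, 1248) is 80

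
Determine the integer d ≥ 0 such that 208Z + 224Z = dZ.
In the PID Z, (a, b) is generated by gcd(a, b). Compute gcd(224, 208) with the extended Euclidean algorithm, tracking rows (r, s, t) with s·224 + t·208 = r:
  row A: (224, 1, 0)   [1·224 + 0·208 = 224]
  row B: (208, 0, 1)   [0·224 + 1·208 = 208]
  224 = 1·208 + 16   → row C = row A − 1·row B = (16, 1, −1)   [check: 1·224 − 1·208 = 16]
  208 = 13·16 + 0   → remainder 0, stop. gcd = 16 (last nonzero row C).
So gcd(208, 224) = 16, with Bézout identity 1·224 − 1·208 = 16. Containment (⊇): the Bézout identity exhibits 16 as an element of (208, 224), giving (16) ⊆ (208, 224). Containment (⊆): since 16 | 208 and 16 | 224 (208 = 16·13, 224 = 16·14), every Z-linear combination of 208 and 224 is divisible by 16, so (208, 224) ⊆ (16). Therefore (208, 224) = (16), d = 16.

Final answer: (208, 224) = (16); d = 16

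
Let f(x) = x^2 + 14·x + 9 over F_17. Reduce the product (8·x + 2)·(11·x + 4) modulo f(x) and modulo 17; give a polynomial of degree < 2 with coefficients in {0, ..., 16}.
a · b ≡ 12·x + 15 (mod f(x))

Multiply as integer polynomials: a · b = 88·x^2 + 54·x + 8. Reducing coefficients mod 17: a · b ≡ 3·x^2 + 3·x + 8. Now divide by f(x) = x^2 + 14·x + 9 in F_17[x], eliminating the leading term at each step:
  leading term 3·x^2: subtract (3)·f(x) = 3·x^2 + 8·x + 10, leaving 12·x + 15 (coefficients mod 17)
The degree is now < 2, so this is the remainder. Hence a · b ≡ 12·x + 15 in F_17[x]/(f).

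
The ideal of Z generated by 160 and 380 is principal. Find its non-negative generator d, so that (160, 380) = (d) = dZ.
In the PID Z, (a, b) is generated by gcd(a, b). Compute gcd(380, 160) with the extended Euclidean algorithm, tracking rows (r, s, t) with s·380 + t·160 = r:
  row A: (380, 1, 0)   [1·380 + 0·160 = 380]
  row B: (160, 0, 1)   [0·380 + 1·160 = 160]
  380 = 2·160 + 60   → row C = row A − 2·row B = (60, 1, −2)   [check: 1·380 − 2·160 = 60]
  160 = 2·60 + 40   → row D = row B − 2·row C = (40, −2, 5)   [check: −2·380 + 5·160 = 40]
  60 = 1·40 + 20   → row E = row C − 1·row D = (20, 3, −7)   [check: 3·380 − 7·160 = 20]
  40 = 2·20 + 0   → remainder 0, stop. gcd = 20 (last nonzero row E).
So gcd(160, 380) = 20, with Bézout identity 3·380 − 7·160 = 20. Containment (⊇): the Bézout identity exhibits 20 as an element of (160, 380), giving (20) ⊆ (160, 380). Containment (⊆): since 20 | 160 and 20 | 380 (160 = 20·8, 380 = 20·19), every Z-linear combination of 160 and 380 is divisible by 20, so (160, 380) ⊆ (20). Therefore (160, 380) = (20), d = 20.

Final answer: (160, 380) = (20); d = 20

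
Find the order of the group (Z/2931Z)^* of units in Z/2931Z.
|(Z/2931Z)^*| = 1952

(Z/2931Z)^* consists of the classes a with gcd(a, 2931) = 1, so its order is φ(2931). φ is multiplicative, with φ(p^e) = p^e − p^(e−1). Factorise 2931 = 3 · 977. Then
  φ(2931) = (3 − 1) · (977 − 1) = 2 · 976 = 1952.
Thus |(Z/2931Z)^*| = 1952.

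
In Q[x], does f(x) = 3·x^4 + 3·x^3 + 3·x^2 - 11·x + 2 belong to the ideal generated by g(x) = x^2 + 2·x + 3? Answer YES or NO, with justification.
NO

In Q[x] the ideal (g) consists of all multiples of g, so f ∈ (g) iff g | f, i.e. iff the remainder of f on division by g is 0. Divide f by g (g is monic, so eliminate the leading term of the running remainder at each step):
  leading term 3·x^4: subtract (3·x^2)·g(x) = 3·x^4 + 6·x^3 + 9·x^2, leaving -3·x^3 - 6·x^2 - 11·x + 2
  leading term -3·x^3: subtract (-3·x)·g(x) = -3·x^3 - 6·x^2 - 9·x, leaving 2 - 2·x
The remainder r(x) = 2 - 2·x ≠ 0 (and deg r < deg g), so g ∤ f, i.e. f ∉ (g).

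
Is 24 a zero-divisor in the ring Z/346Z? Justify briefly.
YES

gcd(24, 346) = 2 > 1, so 24 is not a unit in Z/346Z. In Z/nZ every nonzero non-unit is a zero-divisor: explicitly, take b = 346/gcd = 173 ≠ 0 (mod 346); then 24·173 = 4152 = 12·346, i.e. 24·173 ≡ 0 (mod 346). So 24 is a zero-divisor.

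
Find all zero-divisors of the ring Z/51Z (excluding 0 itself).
An element a ∈ Z/51Z (with a ≠ 0) is a zero-divisor iff gcd(a, 51) > 1 (because a is a unit precisely when gcd(a, n) = 1, and in Z/nZ every nonzero, non-unit element is a zero-divisor). Scan a = 1, ..., 50 and keep those with gcd(a, 51) > 1:
  gcd(3, 51) = 3, gcd(6, 51) = 3, gcd(9, 51) = 3, gcd(12, 51) = 3, gcd(15, 51) = 3, gcd(17, 51) = 17, gcd(18, 51) = 3, gcd(21, 51) = 3, gcd(24, 51) = 3, gcd(27, 51) = 3, gcd(30, 51) = 3, gcd(33, 51) = 3, gcd(34, 51) = 17, gcd(36, 51) = 3, gcd(39, 51) = 3, gcd(42, 51) = 3, gcd(45, 51) = 3, gcd(48, 51) = 3.
All other a ∈ {1, ..., 50} have gcd(a, 51) = 1 and are units. So the nonzero zero-divisors are exactly the 18 values of a appearing in this scan.

Final answer: nonzero zero-divisors of Z/51Z = {3, 6, 9, 12, 15, 17, 18, 21, 24, 27, 30, 33, 34, 36, 39, 42, 45, 48}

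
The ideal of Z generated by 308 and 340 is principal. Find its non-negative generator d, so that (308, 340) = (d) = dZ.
(308, 340) = (4); d = 4

In the PID Z, (a, b) is generated by gcd(a, b). Compute gcd(340, 308) with the extended Euclidean algorithm, tracking rows (r, s, t) with s·340 + t·308 = r:
  row A: (340, 1, 0)   [1·340 + 0·308 = 340]
  row B: (308, 0, 1)   [0·340 + 1·308 = 308]
  340 = 1·308 + 32   → row C = row A − 1·row B = (32, 1, −1)   [check: 1·340 − 1·308 = 32]
  308 = 9·32 + 20   → row D = row B − 9·row C = (20, −9, 10)   [check: −9·340 + 10·308 = 20]
  32 = 1·20 + 12   → row E = row C − 1·row D = (12, 10, −11)   [check: 10·340 − 11·308 = 12]
  20 = 1·12 + 8   → row F = row D − 1·row E = (8, −19, 21)   [check: −19·340 + 21·308 = 8]
  12 = 1·8 + 4   → row G = row E − 1·row F = (4, 29, −32)   [check: 29·340 − 32·308 = 4]
  8 = 2·4 + 0   → remainder 0, stop. gcd = 4 (last nonzero row G).
So gcd(308, 340) = 4, with Bézout identity 29·340 − 32·308 = 4. Containment (⊇): the Bézout identity exhibits 4 as an element of (308, 340), giving (4) ⊆ (308, 340). Containment (⊆): since 4 | 308 and 4 | 340 (308 = 4·77, 340 = 4·85), every Z-linear combination of 308 and 340 is divisible by 4, so (308, 340) ⊆ (4). Therefore (308, 340) = (4), d = 4.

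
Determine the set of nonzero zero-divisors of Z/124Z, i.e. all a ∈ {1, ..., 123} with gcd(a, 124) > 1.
An element a ∈ Z/124Z (with a ≠ 0) is a zero-divisor iff gcd(a, 124) > 1 (because a is a unit precisely when gcd(a, n) = 1, and in Z/nZ every nonzero, non-unit element is a zero-divisor). Scan a = 1, ..., 123 and keep those with gcd(a, 124) > 1:
  gcd(2, 124) = 2, gcd(4, 124) = 4, gcd(6, 124) = 2, gcd(8, 124) = 4, gcd(10, 124) = 2, gcd(12, 124) = 4, gcd(14, 124) = 2, gcd(16, 124) = 4, gcd(18, 124) = 2, gcd(20, 124) = 4, gcd(22, 124) = 2, gcd(24, 124) = 4, gcd(26, 124) = 2, gcd(28, 124) = 4, gcd(30, 124) = 2, gcd(31, 124) = 31, gcd(32, 124) = 4, gcd(34, 124) = 2, gcd(36, 124) = 4, gcd(38, 124) = 2, gcd(40, 124) = 4, gcd(42, 124) = 2, gcd(44, 124) = 4, gcd(46, 124) = 2, gcd(48, 124) = 4, gcd(50, 124) = 2, gcd(52, 124) = 4, gcd(54, 124) = 2, gcd(56, 124) = 4, gcd(58, 124) = 2, gcd(60, 124) = 4, gcd(62, 124) = 62, gcd(64, 124) = 4, gcd(66, 124) = 2, gcd(68, 124) = 4, gcd(70, 124) = 2, gcd(72, 124) = 4, gcd(74, 124) = 2, gcd(76, 124) = 4, gcd(78, 124) = 2, gcd(80, 124) = 4, gcd(82, 124) = 2, gcd(84, 124) = 4, gcd(86, 124) = 2, gcd(88, 124) = 4, gcd(90, 124) = 2, gcd(92, 124) = 4, gcd(93, 124) = 31, gcd(94, 124) = 2, gcd(96, 124) = 4, gcd(98, 124) = 2, gcd(100, 124) = 4, gcd(102, 124) = 2, gcd(104, 124) = 4, gcd(106, 124) = 2, gcd(108, 124) = 4, gcd(110, 124) = 2, gcd(112, 124) = 4, gcd(114, 124) = 2, gcd(116, 124) = 4, gcd(118, 124) = 2, gcd(120, 124) = 4, gcd(122, 124) = 2.
All other a ∈ {1, ..., 123} have gcd(a, 124) = 1 and are units. So the nonzero zero-divisors are exactly the 63 values of a appearing in this scan.

Final answer: nonzero zero-divisors of Z/124Z = {2, 4, 6, 8, 10, 12, 14, 16, 18, 20, 22, 24, 26, 28, 30, 31, 32, 34, 36, 38, 40, 42, 44, 46, 48, 50, 52, 54, 56, 58, 60, 62, 64, 66, 68, 70, 72, 74, 76, 78, 80, 82, 84, 86, 88, 90, 92, 93, 94, 96, 98, 100, 102, 104, 106, 108, 110, 112, 114, 116, 118, 120, 122}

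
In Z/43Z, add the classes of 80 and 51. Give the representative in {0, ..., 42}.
Reduce the summands first: 80 ≡ 37, 51 ≡ 8 (mod 43), so 80 + 51 ≡ 37 + 8 (mod 43). 37 + 8 = 45; 45 = 1·43 + 2, so (80 + 51) mod 43 = 2.

Final answer: 2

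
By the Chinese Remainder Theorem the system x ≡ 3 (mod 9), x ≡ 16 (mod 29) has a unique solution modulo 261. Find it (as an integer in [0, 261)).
x ≡ 219 (mod 261); the representative in [0, 261) is 219

The moduli 9, 29 are pairwise coprime, so by the CRT there is a unique solution mod 9·29 = 261.
Solve by successive substitution. Start with x ≡ 3 (mod 9).
  Combine with x ≡ 16 (mod 29): write x = 3 + 9·t and require 3 + 9·t ≡ 16 (mod 29), i.e. 9·t ≡ 16 − 3 ≡ 13 (mod 29). Since 9^(−1) ≡ 13 (mod 29), t ≡ 13·13 ≡ 24 (mod 29). So x ≡ 3 + 9·24 = 219 (mod 261).
Unique solution in [0, 261): x = 219.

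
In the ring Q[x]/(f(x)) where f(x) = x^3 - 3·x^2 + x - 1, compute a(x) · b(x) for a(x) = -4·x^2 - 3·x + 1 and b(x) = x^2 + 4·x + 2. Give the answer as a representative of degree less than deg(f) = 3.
a · b ≡ -108·x^2 + 25·x - 29 (mod f(x))

First multiply in Q[x] without reducing: a · b = -4·x^4 - 19·x^3 - 19·x^2 - 2·x + 2. Now divide by f(x) = x^3 - 3·x^2 + x - 1, eliminating the leading term at each step:
  leading term -4·x^4: subtract (-4·x)·f(x) = -4·x^4 + 12·x^3 - 4·x^2 + 4·x, leaving -31·x^3 - 15·x^2 - 6·x + 2
  leading term -31·x^3: subtract (-31)·f(x) = -31·x^3 + 93·x^2 - 31·x + 31, leaving -108·x^2 + 25·x - 29
The degree is now < 3, so this is the remainder. Hence a · b ≡ -108·x^2 + 25·x - 29 in Q[x]/(f).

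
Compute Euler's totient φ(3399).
φ is multiplicative, with φ(p^e) = p^e − p^(e−1). Factorise 3399 = 3 · 11 · 103. Then
  φ(3399) = (3 − 1) · (11 − 1) · (103 − 1) = 2 · 10 · 102 = 2040.

Final answer: φ(3399) = 2040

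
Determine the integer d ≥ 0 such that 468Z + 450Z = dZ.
(468, 450) = (18); d = 18

In the PID Z, (a, b) is generated by gcd(a, b). Compute gcd(468, 450) with the extended Euclidean algorithm, tracking rows (r, s, t) with s·468 + t·450 = r:
  row A: (468, 1, 0)   [1·468 + 0·450 = 468]
  row B: (450, 0, 1)   [0·468 + 1·450 = 450]
  468 = 1·450 + 18   → row C = row A − 1·row B = (18, 1, −1)   [check: 1·468 − 1·450 = 18]
  450 = 25·18 + 0   → remainder 0, stop. gcd = 18 (last nonzero row C).
So gcd(468, 450) = 18, with Bézout identity 1·468 − 1·450 = 18. Containment (⊇): the Bézout identity exhibits 18 as an element of (468, 450), giving (18) ⊆ (468, 450). Containment (⊆): since 18 | 468 and 18 | 450 (468 = 18·26, 450 = 18·25), every Z-linear combination of 468 and 450 is divisible by 18, so (468, 450) ⊆ (18). Therefore (468, 450) = (18), d = 18.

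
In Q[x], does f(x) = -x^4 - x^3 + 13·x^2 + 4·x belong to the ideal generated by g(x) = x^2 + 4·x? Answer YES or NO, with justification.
In Q[x] the ideal (g) consists of all multiples of g, so f ∈ (g) iff g | f, i.e. iff the remainder of f on division by g is 0. Divide f by g (g is monic, so eliminate the leading term of the running remainder at each step):
  leading term -x^4: subtract (-x^2)·g(x) = -x^4 - 4·x^3, leaving 3·x^3 + 13·x^2 + 4·x
  leading term 3·x^3: subtract (3·x)·g(x) = 3·x^3 + 12·x^2, leaving x^2 + 4·x
  leading term x^2: subtract (1)·g(x) = x^2 + 4·x, leaving 0
The remainder is 0, so f(x) = g(x) · h(x) with h(x) = -x^2 + 3·x + 1. Hence g | f, i.e. f ∈ (g).

Final answer: YES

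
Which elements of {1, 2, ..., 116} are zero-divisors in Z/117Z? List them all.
An element a ∈ Z/117Z (with a ≠ 0) is a zero-divisor iff gcd(a, 117) > 1 (because a is a unit precisely when gcd(a, n) = 1, and in Z/nZ every nonzero, non-unit element is a zero-divisor). Scan a = 1, ..., 116 and keep those with gcd(a, 117) > 1:
  gcd(3, 117) = 3, gcd(6, 117) = 3, gcd(9, 117) = 9, gcd(12, 117) = 3, gcd(13, 117) = 13, gcd(15, 117) = 3, gcd(18, 117) = 9, gcd(21, 117) = 3, gcd(24, 117) = 3, gcd(26, 117) = 13, gcd(27, 117) = 9, gcd(30, 117) = 3, gcd(33, 117) = 3, gcd(36, 117) = 9, gcd(39, 117) = 39, gcd(42, 117) = 3, gcd(45, 117) = 9, gcd(48, 117) = 3, gcd(51, 117) = 3, gcd(52, 117) = 13, gcd(54, 117) = 9, gcd(57, 117) = 3, gcd(60, 117) = 3, gcd(63, 117) = 9, gcd(65, 117) = 13, gcd(66, 117) = 3, gcd(69, 117) = 3, gcd(72, 117) = 9, gcd(75, 117) = 3, gcd(78, 117) = 39, gcd(81, 117) = 9, gcd(84, 117) = 3, gcd(87, 117) = 3, gcd(90, 117) = 9, gcd(91, 117) = 13, gcd(93, 117) = 3, gcd(96, 117) = 3, gcd(99, 117) = 9, gcd(102, 117) = 3, gcd(104, 117) = 13, gcd(105, 117) = 3, gcd(108, 117) = 9, gcd(111, 117) = 3, gcd(114, 117) = 3.
All other a ∈ {1, ..., 116} have gcd(a, 117) = 1 and are units. So the nonzero zero-divisors are exactly the 44 values of a appearing in this scan.

Final answer: nonzero zero-divisors of Z/117Z = {3, 6, 9, 12, 13, 15, 18, 21, 24, 26, 27, 30, 33, 36, 39, 42, 45, 48, 51, 52, 54, 57, 60, 63, 65, 66, 69, 72, 75, 78, 81, 84, 87, 90, 91, 93, 96, 99, 102, 104, 105, 108, 111, 114}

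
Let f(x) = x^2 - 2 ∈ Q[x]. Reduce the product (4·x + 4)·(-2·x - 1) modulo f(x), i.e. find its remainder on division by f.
First multiply in Q[x] without reducing: a · b = -8·x^2 - 12·x - 4. Now divide by f(x) = x^2 - 2, eliminating the leading term at each step:
  leading term -8·x^2: subtract (-8)·f(x) = 16 - 8·x^2, leaving -12·x - 20
The degree is now < 2, so this is the remainder. Hence a · b ≡ -12·x - 20 in Q[x]/(f).

Final answer: a · b ≡ -12·x - 20 (mod f(x))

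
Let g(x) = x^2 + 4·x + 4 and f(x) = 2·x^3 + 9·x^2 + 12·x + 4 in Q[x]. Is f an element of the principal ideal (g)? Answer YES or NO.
YES

In Q[x] the ideal (g) consists of all multiples of g, so f ∈ (g) iff g | f, i.e. iff the remainder of f on division by g is 0. Divide f by g (g is monic, so eliminate the leading term of the running remainder at each step):
  leading term 2·x^3: subtract (2·x)·g(x) = 2·x^3 + 8·x^2 + 8·x, leaving x^2 + 4·x + 4
  leading term x^2: subtract (1)·g(x) = x^2 + 4·x + 4, leaving 0
The remainder is 0, so f(x) = g(x) · h(x) with h(x) = 2·x + 1. Hence g | f, i.e. f ∈ (g).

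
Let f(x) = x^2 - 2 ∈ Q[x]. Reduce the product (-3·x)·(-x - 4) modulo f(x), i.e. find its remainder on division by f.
a · b ≡ 12·x + 6 (mod f(x))

First multiply in Q[x] without reducing: a · b = 3·x^2 + 12·x. Now divide by f(x) = x^2 - 2, eliminating the leading term at each step:
  leading term 3·x^2: subtract (3)·f(x) = 3·x^2 - 6, leaving 12·x + 6
The degree is now < 2, so this is the remainder. Hence a · b ≡ 12·x + 6 in Q[x]/(f).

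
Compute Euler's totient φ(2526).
φ(2526) = 840

φ is multiplicative, with φ(p^e) = p^e − p^(e−1). Factorise 2526 = 2 · 3 · 421. Then
  φ(2526) = (2 − 1) · (3 − 1) · (421 − 1) = 1 · 2 · 420 = 840.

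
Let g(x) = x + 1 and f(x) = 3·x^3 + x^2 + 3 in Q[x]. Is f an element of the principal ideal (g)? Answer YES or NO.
In Q[x] the ideal (g) consists of all multiples of g, so f ∈ (g) iff g | f, i.e. iff the remainder of f on division by g is 0. Divide f by g (g is monic, so eliminate the leading term of the running remainder at each step):
  leading term 3·x^3: subtract (3·x^2)·g(x) = 3·x^3 + 3·x^2, leaving 3 - 2·x^2
  leading term -2·x^2: subtract (-2·x)·g(x) = -2·x^2 - 2·x, leaving 2·x + 3
  leading term 2·x: subtract (2)·g(x) = 2·x + 2, leaving 1
The remainder r(x) = 1 ≠ 0 (and deg r < deg g), so g ∤ f, i.e. f ∉ (g).

Final answer: NO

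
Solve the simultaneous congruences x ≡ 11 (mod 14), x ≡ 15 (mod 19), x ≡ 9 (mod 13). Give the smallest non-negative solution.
x ≡ 2713 (mod 3458); the representative in [0, 3458) is 2713

The moduli 14, 19, 13 are pairwise coprime, so by the CRT there is a unique solution mod 14·19·13 = 3458.
Solve by successive substitution. Start with x ≡ 11 (mod 14).
  Combine with x ≡ 15 (mod 19): write x = 11 + 14·t and require 11 + 14·t ≡ 15 (mod 19), i.e. 14·t ≡ 15 − 11 ≡ 4 (mod 19). Since 14^(−1) ≡ 15 (mod 19), t ≡ 15·4 ≡ 3 (mod 19). So x ≡ 11 + 14·3 = 53 (mod 266).
  Combine with x ≡ 9 (mod 13): write x = 53 + 266·t and require 53 + 266·t ≡ 9 (mod 13), i.e. 266·t ≡ 9 − 53 ≡ 8 (mod 13). Since 266^(−1) ≡ 11 (mod 13) (266 ≡ 6 (mod 13)), t ≡ 11·8 ≡ 10 (mod 13). So x ≡ 53 + 266·10 = 2713 (mod 3458).
Unique solution in [0, 3458): x = 2713.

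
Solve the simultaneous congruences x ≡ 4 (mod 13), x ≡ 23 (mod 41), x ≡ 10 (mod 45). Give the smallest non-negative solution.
The moduli 13, 41, 45 are pairwise coprime, so by the CRT there is a unique solution mod 13·41·45 = 23985.
Solve by successive substitution. Start with x ≡ 4 (mod 13).
  Combine with x ≡ 23 (mod 41): write x = 4 + 13·t and require 4 + 13·t ≡ 23 (mod 41), i.e. 13·t ≡ 23 − 4 ≡ 19 (mod 41). Since 13^(−1) ≡ 19 (mod 41), t ≡ 19·19 ≡ 33 (mod 41). So x ≡ 4 + 13·33 = 433 (mod 533).
  Combine with x ≡ 10 (mod 45): write x = 433 + 533·t and require 433 + 533·t ≡ 10 (mod 45), i.e. 533·t ≡ 10 − 433 ≡ 27 (mod 45). Since 533^(−1) ≡ 32 (mod 45) (533 ≡ 38 (mod 45)), t ≡ 32·27 ≡ 9 (mod 45). So x ≡ 433 + 533·9 = 5230 (mod 23985).
Unique solution in [0, 23985): x = 5230.

Final answer: x ≡ 5230 (mod 23985); the representative in [0, 23985) is 5230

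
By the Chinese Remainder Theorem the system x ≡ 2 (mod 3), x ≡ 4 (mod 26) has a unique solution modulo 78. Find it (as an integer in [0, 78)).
x ≡ 56 (mod 78); the representative in [0, 78) is 56

The moduli 3, 26 are pairwise coprime, so by the CRT there is a unique solution mod 3·26 = 78.
Solve by successive substitution. Start with x ≡ 2 (mod 3).
  Combine with x ≡ 4 (mod 26): write x = 2 + 3·t and require 2 + 3·t ≡ 4 (mod 26), i.e. 3·t ≡ 4 − 2 ≡ 2 (mod 26). Since 3^(−1) ≡ 9 (mod 26), t ≡ 9·2 ≡ 18 (mod 26). So x ≡ 2 + 3·18 = 56 (mod 78).
Unique solution in [0, 78): x = 56.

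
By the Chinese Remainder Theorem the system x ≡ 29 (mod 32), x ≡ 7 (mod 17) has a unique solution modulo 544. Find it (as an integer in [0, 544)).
x ≡ 381 (mod 544); the representative in [0, 544) is 381

The moduli 32, 17 are pairwise coprime, so by the CRT there is a unique solution mod 32·17 = 544.
Solve by successive substitution. Start with x ≡ 29 (mod 32).
  Combine with x ≡ 7 (mod 17): write x = 29 + 32·t and require 29 + 32·t ≡ 7 (mod 17), i.e. 32·t ≡ 7 − 29 ≡ 12 (mod 17). Since 32^(−1) ≡ 8 (mod 17) (32 ≡ 15 (mod 17)), t ≡ 8·12 ≡ 11 (mod 17). So x ≡ 29 + 32·11 = 381 (mod 544).
Unique solution in [0, 544): x = 381.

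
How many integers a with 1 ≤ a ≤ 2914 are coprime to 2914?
1380

The number of a ∈ {1, ..., 2914} with gcd(a, 2914) = 1 is by definition Euler's totient φ(2914). φ is multiplicative, with φ(p^e) = p^e − p^(e−1). Factorise 2914 = 2 · 31 · 47. Then
  φ(2914) = (2 − 1) · (31 − 1) · (47 − 1) = 1 · 30 · 46 = 1380.
So there are 1380 such integers.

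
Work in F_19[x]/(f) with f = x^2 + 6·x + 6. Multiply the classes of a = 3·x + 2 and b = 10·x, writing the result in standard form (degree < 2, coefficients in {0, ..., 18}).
Multiply as integer polynomials: a · b = 30·x^2 + 20·x. Reducing coefficients mod 19: a · b ≡ 11·x^2 + x. Now divide by f(x) = x^2 + 6·x + 6 in F_19[x], eliminating the leading term at each step:
  leading term 11·x^2: subtract (11)·f(x) = 11·x^2 + 9·x + 9, leaving 11·x + 10 (coefficients mod 19)
The degree is now < 2, so this is the remainder. Hence a · b ≡ 11·x + 10 in F_19[x]/(f).

Final answer: a · b ≡ 11·x + 10 (mod f(x))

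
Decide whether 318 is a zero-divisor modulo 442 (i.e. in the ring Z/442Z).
YES

gcd(318, 442) = 2 > 1, so 318 is not a unit in Z/442Z. In Z/nZ every nonzero non-unit is a zero-divisor: explicitly, take b = 442/gcd = 221 ≠ 0 (mod 442); then 318·221 = 70278 = 159·442, i.e. 318·221 ≡ 0 (mod 442). So 318 is a zero-divisor.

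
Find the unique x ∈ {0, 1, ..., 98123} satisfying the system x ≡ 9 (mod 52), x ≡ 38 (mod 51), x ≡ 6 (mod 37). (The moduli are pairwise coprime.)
x ≡ 49253 (mod 98124); the representative in [0, 98124) is 49253

The moduli 52, 51, 37 are pairwise coprime, so by the CRT there is a unique solution mod 52·51·37 = 98124.
Solve by successive substitution. Start with x ≡ 9 (mod 52).
  Combine with x ≡ 38 (mod 51): write x = 9 + 52·t and require 9 + 52·t ≡ 38 (mod 51), i.e. 52·t ≡ 38 − 9 ≡ 29 (mod 51). Since 52^(−1) ≡ 1 (mod 51) (52 ≡ 1 (mod 51)), t ≡ 1·29 ≡ 29 (mod 51). So x ≡ 9 + 52·29 = 1517 (mod 2652).
  Combine with x ≡ 6 (mod 37): write x = 1517 + 2652·t and require 1517 + 2652·t ≡ 6 (mod 37), i.e. 2652·t ≡ 6 − 1517 ≡ 6 (mod 37). Since 2652^(−1) ≡ 3 (mod 37) (2652 ≡ 25 (mod 37)), t ≡ 3·6 ≡ 18 (mod 37). So x ≡ 1517 + 2652·18 = 49253 (mod 98124).
Unique solution in [0, 98124): x = 49253.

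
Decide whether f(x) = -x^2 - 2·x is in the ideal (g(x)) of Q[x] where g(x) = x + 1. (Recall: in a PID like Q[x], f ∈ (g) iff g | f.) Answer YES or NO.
In Q[x] the ideal (g) consists of all multiples of g, so f ∈ (g) iff g | f, i.e. iff the remainder of f on division by g is 0. Divide f by g (g is monic, so eliminate the leading term of the running remainder at each step):
  leading term -x^2: subtract (-x)·g(x) = -x^2 - x, leaving -x
  leading term -x: subtract (-1)·g(x) = -x - 1, leaving 1
The remainder r(x) = 1 ≠ 0 (and deg r < deg g), so g ∤ f, i.e. f ∉ (g).

Final answer: NO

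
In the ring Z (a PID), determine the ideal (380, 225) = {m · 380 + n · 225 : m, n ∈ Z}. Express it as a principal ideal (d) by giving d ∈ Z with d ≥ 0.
(380, 225) = (5); d = 5

In the PID Z, (a, b) is generated by gcd(a, b). Compute gcd(380, 225) with the extended Euclidean algorithm, tracking rows (r, s, t) with s·380 + t·225 = r:
  row A: (380, 1, 0)   [1·380 + 0·225 = 380]
  row B: (225, 0, 1)   [0·380 + 1·225 = 225]
  380 = 1·225 + 155   → row C = row A − 1·row B = (155, 1, −1)   [check: 1·380 − 1·225 = 155]
  225 = 1·155 + 70   → row D = row B − 1·row C = (70, −1, 2)   [check: −1·380 + 2·225 = 70]
  155 = 2·70 + 15   → row E = row C − 2·row D = (15, 3, −5)   [check: 3·380 − 5·225 = 15]
  70 = 4·15 + 10   → row F = row D − 4·row E = (10, −13, 22)   [check: −13·380 + 22·225 = 10]
  15 = 1·10 + 5   → row G = row E − 1·row F = (5, 16, −27)   [check: 16·380 − 27·225 = 5]
  10 = 2·5 + 0   → remainder 0, stop. gcd = 5 (last nonzero row G).
So gcd(380, 225) = 5, with Bézout identity 16·380 − 27·225 = 5. Containment (⊇): the Bézout identity exhibits 5 as an element of (380, 225), giving (5) ⊆ (380, 225). Containment (⊆): since 5 | 380 and 5 | 225 (380 = 5·76, 225 = 5·45), every Z-linear combination of 380 and 225 is divisible by 5, so (380, 225) ⊆ (5). Therefore (380, 225) = (5), d = 5.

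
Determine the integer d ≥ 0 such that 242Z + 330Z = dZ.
In the PID Z, (a, b) is generated by gcd(a, b). Compute gcd(330, 242) with the extended Euclidean algorithm, tracking rows (r, s, t) with s·330 + t·242 = r:
  row A: (330, 1, 0)   [1·330 + 0·242 = 330]
  row B: (242, 0, 1)   [0·330 + 1·242 = 242]
  330 = 1·242 + 88   → row C = row A − 1·row B = (88, 1, −1)   [check: 1·330 − 1·242 = 88]
  242 = 2·88 + 66   → row D = row B − 2·row C = (66, −2, 3)   [check: −2·330 + 3·242 = 66]
  88 = 1·66 + 22   → row E = row C − 1·row D = (22, 3, −4)   [check: 3·330 − 4·242 = 22]
  66 = 3·22 + 0   → remainder 0, stop. gcd = 22 (last nonzero row E).
So gcd(242, 330) = 22, with Bézout identity 3·330 − 4·242 = 22. Containment (⊇): the Bézout identity exhibits 22 as an element of (242, 330), giving (22) ⊆ (242, 330). Containment (⊆): since 22 | 242 and 22 | 330 (242 = 22·11, 330 = 22·15), every Z-linear combination of 242 and 330 is divisible by 22, so (242, 330) ⊆ (22). Therefore (242, 330) = (22), d = 22.

Final answer: (242, 330) = (22); d = 22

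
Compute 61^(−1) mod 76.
61^(−1) ≡ 5 (mod 76)

Apply the extended Euclidean algorithm to (76, 61), tracking rows (r, s, t) with s·76 + t·61 = r. Each division r_prev = q·r_cur + r_new produces the new row as (previous row) − q·(current row):
  row A: (76, 1, 0)   [1·76 + 0·61 = 76]
  row B: (61, 0, 1)   [0·76 + 1·61 = 61]
  76 = 1·61 + 15   → row C = row A − 1·row B = (15, 1, −1)   [check: 1·76 − 1·61 = 15]
  61 = 4·15 + 1   → row D = row B − 4·row C = (1, −4, 5)   [check: −4·76 + 5·61 = 1]
  15 = 15·1 + 0   → remainder 0, stop. gcd = 1 (last nonzero row D).
The gcd is 1, so 61 is invertible mod 76. The last nonzero row gives −4·76 + 5·61 = 1, so t = 5. So 61^(−1) ≡ 5 (mod 76). Verify: 61 · 5 = 305 ≡ 1 (mod 76). ✓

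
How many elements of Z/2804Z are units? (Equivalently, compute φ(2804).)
An element a ∈ Z/2804Z is a unit iff gcd(a, 2804) = 1, so the number of units is φ(2804). φ is multiplicative, with φ(p^e) = p^e − p^(e−1). Factorise 2804 = 2^2 · 701. Then
  φ(2804) = (2^2 − 2^1) · (701 − 1) = 2 · 700 = 1400.

Final answer: Z/2804Z has φ(2804) = 1400 units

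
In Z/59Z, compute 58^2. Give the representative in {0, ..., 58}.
1

Use repeated squaring. Binary(2) = 10. Walk through the bits of the exponent 2 left-to-right: at each bit after the leading one, square the running value, then multiply by 58 if the bit is 1 (always reducing mod 59):
  bit 1 = 1 (leading): start with 58.
  bit 2 = 0: square 58^2 = 3364 ≡ 1 (mod 59).
Final value: 58^2 ≡ 1 (mod 59).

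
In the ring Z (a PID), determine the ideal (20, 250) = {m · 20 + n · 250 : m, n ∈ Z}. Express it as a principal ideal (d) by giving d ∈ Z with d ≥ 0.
(20, 250) = (10); d = 10

In the PID Z, (a, b) is generated by gcd(a, b). Compute gcd(250, 20) with the extended Euclidean algorithm, tracking rows (r, s, t) with s·250 + t·20 = r:
  row A: (250, 1, 0)   [1·250 + 0·20 = 250]
  row B: (20, 0, 1)   [0·250 + 1·20 = 20]
  250 = 12·20 + 10   → row C = row A − 12·row B = (10, 1, −12)   [check: 1·250 − 12·20 = 10]
  20 = 2·10 + 0   → remainder 0, stop. gcd = 10 (last nonzero row C).
So gcd(20, 250) = 10, with Bézout identity 1·250 − 12·20 = 10. Containment (⊇): the Bézout identity exhibits 10 as an element of (20, 250), giving (10) ⊆ (20, 250). Containment (⊆): since 10 | 20 and 10 | 250 (20 = 10·2, 250 = 10·25), every Z-linear combination of 20 and 250 is divisible by 10, so (20, 250) ⊆ (10). Therefore (20, 250) = (10), d = 10.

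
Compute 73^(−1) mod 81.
73^(−1) ≡ 10 (mod 81)

Apply the extended Euclidean algorithm to (81, 73), tracking rows (r, s, t) with s·81 + t·73 = r. Each division r_prev = q·r_cur + r_new produces the new row as (previous row) − q·(current row):
  row A: (81, 1, 0)   [1·81 + 0·73 = 81]
  row B: (73, 0, 1)   [0·81 + 1·73 = 73]
  81 = 1·73 + 8   → row C = row A − 1·row B = (8, 1, −1)   [check: 1·81 − 1·73 = 8]
  73 = 9·8 + 1   → row D = row B − 9·row C = (1, −9, 10)   [check: −9·81 + 10·73 = 1]
  8 = 8·1 + 0   → remainder 0, stop. gcd = 1 (last nonzero row D).
The gcd is 1, so 73 is invertible mod 81. The last nonzero row gives −9·81 + 10·73 = 1, so t = 10. So 73^(−1) ≡ 10 (mod 81). Verify: 73 · 10 = 730 ≡ 1 (mod 81). ✓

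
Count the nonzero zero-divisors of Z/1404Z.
In Z/1404Z each nonzero element is either a unit (gcd with 1404 is 1) or a zero-divisor (gcd > 1). The number of units is φ(1404): factorise 1404 = 2^2 · 3^3 · 13, so φ(1404) = (2^2 − 2^1) · (3^3 − 3^2) · (13 − 1) = 2 · 18 · 12 = 432. The nonzero elements number 1404 − 1 = 1403. Hence the nonzero zero-divisors number 1403 − 432 = 971.

Final answer: Z/1404Z has 971 nonzero zero-divisors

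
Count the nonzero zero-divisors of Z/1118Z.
Z/1118Z has 613 nonzero zero-divisors

In Z/1118Z each nonzero element is either a unit (gcd with 1118 is 1) or a zero-divisor (gcd > 1). The number of units is φ(1118): factorise 1118 = 2 · 13 · 43, so φ(1118) = (2 − 1) · (13 − 1) · (43 − 1) = 1 · 12 · 42 = 504. The nonzero elements number 1118 − 1 = 1117. Hence the nonzero zero-divisors number 1117 − 504 = 613.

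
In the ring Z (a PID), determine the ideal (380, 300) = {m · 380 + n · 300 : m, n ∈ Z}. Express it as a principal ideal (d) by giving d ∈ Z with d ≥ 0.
In the PID Z, (a, b) is generated by gcd(a, b). Compute gcd(380, 300) with the extended Euclidean algorithm, tracking rows (r, s, t) with s·380 + t·300 = r:
  row A: (380, 1, 0)   [1·380 + 0·300 = 380]
  row B: (300, 0, 1)   [0·380 + 1·300 = 300]
  380 = 1·300 + 80   → row C = row A − 1·row B = (80, 1, −1)   [check: 1·380 − 1·300 = 80]
  300 = 3·80 + 60   → row D = row B − 3·row C = (60, −3, 4)   [check: −3·380 + 4·300 = 60]
  80 = 1·60 + 20   → row E = row C − 1·row D = (20, 4, −5)   [check: 4·380 − 5·300 = 20]
  60 = 3·20 + 0   → remainder 0, stop. gcd = 20 (last nonzero row E).
So gcd(380, 300) = 20, with Bézout identity 4·380 − 5·300 = 20. Containment (⊇): the Bézout identity exhibits 20 as an element of (380, 300), giving (20) ⊆ (380, 300). Containment (⊆): since 20 | 380 and 20 | 300 (380 = 20·19, 300 = 20·15), every Z-linear combination of 380 and 300 is divisible by 20, so (380, 300) ⊆ (20). Therefore (380, 300) = (20), d = 20.

Final answer: (380, 300) = (20); d = 20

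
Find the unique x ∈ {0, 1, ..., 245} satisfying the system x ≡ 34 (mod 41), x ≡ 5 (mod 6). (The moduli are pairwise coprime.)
x ≡ 239 (mod 246); the representative in [0, 246) is 239

The moduli 41, 6 are pairwise coprime, so by the CRT there is a unique solution mod 41·6 = 246.
Solve by successive substitution. Start with x ≡ 34 (mod 41).
  Combine with x ≡ 5 (mod 6): write x = 34 + 41·t and require 34 + 41·t ≡ 5 (mod 6), i.e. 41·t ≡ 5 − 34 ≡ 1 (mod 6). Since 41^(−1) ≡ 5 (mod 6) (41 ≡ 5 (mod 6)), t ≡ 5·1 ≡ 5 (mod 6). So x ≡ 34 + 41·5 = 239 (mod 246).
Unique solution in [0, 246): x = 239.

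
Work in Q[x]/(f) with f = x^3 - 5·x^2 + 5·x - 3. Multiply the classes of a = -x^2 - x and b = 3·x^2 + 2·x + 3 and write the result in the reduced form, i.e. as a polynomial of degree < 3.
a · b ≡ -90·x^2 + 88·x - 60 (mod f(x))

First multiply in Q[x] without reducing: a · b = -3·x^4 - 5·x^3 - 5·x^2 - 3·x. Now divide by f(x) = x^3 - 5·x^2 + 5·x - 3, eliminating the leading term at each step:
  leading term -3·x^4: subtract (-3·x)·f(x) = -3·x^4 + 15·x^3 - 15·x^2 + 9·x, leaving -20·x^3 + 10·x^2 - 12·x
  leading term -20·x^3: subtract (-20)·f(x) = -20·x^3 + 100·x^2 - 100·x + 60, leaving -90·x^2 + 88·x - 60
The degree is now < 3, so this is the remainder. Hence a · b ≡ -90·x^2 + 88·x - 60 in Q[x]/(f).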